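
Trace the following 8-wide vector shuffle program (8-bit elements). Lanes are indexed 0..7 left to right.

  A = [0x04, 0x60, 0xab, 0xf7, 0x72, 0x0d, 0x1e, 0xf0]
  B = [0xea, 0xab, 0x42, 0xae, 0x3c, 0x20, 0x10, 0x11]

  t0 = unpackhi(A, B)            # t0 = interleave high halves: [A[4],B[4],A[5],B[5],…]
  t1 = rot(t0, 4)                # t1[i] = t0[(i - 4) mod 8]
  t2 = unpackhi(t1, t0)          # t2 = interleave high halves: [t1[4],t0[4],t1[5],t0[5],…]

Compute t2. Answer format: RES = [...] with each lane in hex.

→ t0 |72|3c|0d|20|1e|10|f0|11|
→ t1 |1e|10|f0|11|72|3c|0d|20|
→ t2 |72|1e|3c|10|0d|f0|20|11|

RES = [ 0x72  0x1e  0x3c  0x10  0x0d  0xf0  0x20  0x11 ]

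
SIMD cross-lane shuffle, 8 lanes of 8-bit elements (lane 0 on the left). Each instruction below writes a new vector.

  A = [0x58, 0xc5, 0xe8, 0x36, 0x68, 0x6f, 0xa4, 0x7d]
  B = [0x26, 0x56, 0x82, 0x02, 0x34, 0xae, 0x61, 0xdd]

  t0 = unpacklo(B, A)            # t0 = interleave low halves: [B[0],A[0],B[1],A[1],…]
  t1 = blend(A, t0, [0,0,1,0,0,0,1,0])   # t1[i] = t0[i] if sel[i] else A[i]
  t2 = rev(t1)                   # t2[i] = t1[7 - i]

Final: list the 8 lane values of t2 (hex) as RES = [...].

  t0: 26 58 56 c5 82 e8 02 36
  t1: 58 c5 56 36 68 6f 02 7d
  t2: 7d 02 6f 68 36 56 c5 58

RES = [ 0x7d  0x02  0x6f  0x68  0x36  0x56  0xc5  0x58 ]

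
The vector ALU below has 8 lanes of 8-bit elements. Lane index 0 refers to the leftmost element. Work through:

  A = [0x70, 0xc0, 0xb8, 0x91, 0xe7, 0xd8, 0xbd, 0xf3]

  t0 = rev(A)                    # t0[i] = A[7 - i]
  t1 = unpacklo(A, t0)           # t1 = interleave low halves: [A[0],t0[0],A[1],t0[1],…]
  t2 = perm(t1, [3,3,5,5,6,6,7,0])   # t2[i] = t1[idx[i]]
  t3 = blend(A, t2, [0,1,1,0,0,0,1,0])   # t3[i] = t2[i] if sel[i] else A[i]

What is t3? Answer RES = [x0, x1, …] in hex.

  t0: f3 bd d8 e7 91 b8 c0 70
  t1: 70 f3 c0 bd b8 d8 91 e7
  t2: bd bd d8 d8 91 91 e7 70
  t3: 70 bd d8 91 e7 d8 e7 f3

RES = [ 0x70  0xbd  0xd8  0x91  0xe7  0xd8  0xe7  0xf3 ]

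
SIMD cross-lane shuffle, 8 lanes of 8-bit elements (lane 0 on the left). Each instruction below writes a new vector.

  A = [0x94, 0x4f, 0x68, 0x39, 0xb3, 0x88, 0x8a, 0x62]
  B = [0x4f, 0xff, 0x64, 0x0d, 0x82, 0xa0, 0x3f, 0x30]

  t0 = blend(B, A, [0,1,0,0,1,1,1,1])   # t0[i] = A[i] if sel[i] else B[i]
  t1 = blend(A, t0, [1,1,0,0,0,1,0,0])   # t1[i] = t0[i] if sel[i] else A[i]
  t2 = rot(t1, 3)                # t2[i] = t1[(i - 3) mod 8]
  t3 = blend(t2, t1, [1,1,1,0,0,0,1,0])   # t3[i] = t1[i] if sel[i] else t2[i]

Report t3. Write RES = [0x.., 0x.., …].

RES = [ 0x4f  0x4f  0x68  0x4f  0x4f  0x68  0x8a  0xb3 ]

  t0: 4f 4f 64 0d b3 88 8a 62
  t1: 4f 4f 68 39 b3 88 8a 62
  t2: 88 8a 62 4f 4f 68 39 b3
  t3: 4f 4f 68 4f 4f 68 8a b3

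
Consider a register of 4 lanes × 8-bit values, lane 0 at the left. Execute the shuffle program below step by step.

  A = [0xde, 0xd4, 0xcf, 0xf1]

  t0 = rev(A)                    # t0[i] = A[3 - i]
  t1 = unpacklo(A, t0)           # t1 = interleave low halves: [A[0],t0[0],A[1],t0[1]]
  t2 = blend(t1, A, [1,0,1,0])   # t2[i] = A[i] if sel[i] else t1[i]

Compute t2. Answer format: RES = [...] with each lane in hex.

→ t0 |f1|cf|d4|de|
→ t1 |de|f1|d4|cf|
→ t2 |de|f1|cf|cf|

RES = [0xde, 0xf1, 0xcf, 0xcf]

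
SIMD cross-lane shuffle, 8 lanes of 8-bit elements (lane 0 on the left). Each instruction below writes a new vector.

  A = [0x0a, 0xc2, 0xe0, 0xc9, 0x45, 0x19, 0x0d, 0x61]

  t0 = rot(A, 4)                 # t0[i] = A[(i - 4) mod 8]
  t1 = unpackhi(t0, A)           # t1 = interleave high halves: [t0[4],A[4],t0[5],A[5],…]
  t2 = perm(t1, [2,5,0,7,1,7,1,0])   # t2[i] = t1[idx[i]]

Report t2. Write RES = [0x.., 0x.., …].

RES = [ 0xc2  0x0d  0x0a  0x61  0x45  0x61  0x45  0x0a ]

t0 = [0x45, 0x19, 0x0d, 0x61, 0x0a, 0xc2, 0xe0, 0xc9]
t1 = [0x0a, 0x45, 0xc2, 0x19, 0xe0, 0x0d, 0xc9, 0x61]
t2 = [0xc2, 0x0d, 0x0a, 0x61, 0x45, 0x61, 0x45, 0x0a]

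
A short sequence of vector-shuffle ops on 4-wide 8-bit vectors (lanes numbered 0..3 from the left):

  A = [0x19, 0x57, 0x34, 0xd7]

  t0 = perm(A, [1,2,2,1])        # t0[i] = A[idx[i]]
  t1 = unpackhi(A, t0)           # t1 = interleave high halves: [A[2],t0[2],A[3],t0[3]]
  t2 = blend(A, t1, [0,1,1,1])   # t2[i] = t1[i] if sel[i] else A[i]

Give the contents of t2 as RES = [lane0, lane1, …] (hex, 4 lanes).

t0 = [0x57, 0x34, 0x34, 0x57]
t1 = [0x34, 0x34, 0xd7, 0x57]
t2 = [0x19, 0x34, 0xd7, 0x57]

RES = [ 0x19  0x34  0xd7  0x57 ]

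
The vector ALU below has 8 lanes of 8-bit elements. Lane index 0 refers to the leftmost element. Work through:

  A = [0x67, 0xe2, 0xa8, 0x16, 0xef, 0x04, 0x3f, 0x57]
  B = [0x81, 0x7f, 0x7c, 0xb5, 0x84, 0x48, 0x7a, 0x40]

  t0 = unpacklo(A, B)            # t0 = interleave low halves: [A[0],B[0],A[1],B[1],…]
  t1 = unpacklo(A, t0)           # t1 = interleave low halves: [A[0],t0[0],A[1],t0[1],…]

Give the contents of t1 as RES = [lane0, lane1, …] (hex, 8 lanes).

t0 = [0x67, 0x81, 0xe2, 0x7f, 0xa8, 0x7c, 0x16, 0xb5]
t1 = [0x67, 0x67, 0xe2, 0x81, 0xa8, 0xe2, 0x16, 0x7f]

RES = [0x67, 0x67, 0xe2, 0x81, 0xa8, 0xe2, 0x16, 0x7f]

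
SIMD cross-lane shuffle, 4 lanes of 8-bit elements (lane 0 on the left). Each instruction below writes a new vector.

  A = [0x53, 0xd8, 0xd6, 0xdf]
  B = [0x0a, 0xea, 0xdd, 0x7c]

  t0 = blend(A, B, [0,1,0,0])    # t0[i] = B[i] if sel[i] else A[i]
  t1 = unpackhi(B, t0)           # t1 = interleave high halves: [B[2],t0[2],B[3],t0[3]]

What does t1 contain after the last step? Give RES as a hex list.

RES = [ 0xdd  0xd6  0x7c  0xdf ]

t0 = [0x53, 0xea, 0xd6, 0xdf]
t1 = [0xdd, 0xd6, 0x7c, 0xdf]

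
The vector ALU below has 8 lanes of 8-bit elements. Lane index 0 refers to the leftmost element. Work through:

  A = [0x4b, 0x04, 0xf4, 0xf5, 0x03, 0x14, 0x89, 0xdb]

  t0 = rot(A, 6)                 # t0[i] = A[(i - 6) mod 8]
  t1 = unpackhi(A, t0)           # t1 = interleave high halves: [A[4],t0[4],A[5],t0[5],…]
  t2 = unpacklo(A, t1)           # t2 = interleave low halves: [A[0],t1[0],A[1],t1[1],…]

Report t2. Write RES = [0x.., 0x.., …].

  t0: f4 f5 03 14 89 db 4b 04
  t1: 03 89 14 db 89 4b db 04
  t2: 4b 03 04 89 f4 14 f5 db

RES = [ 0x4b  0x03  0x04  0x89  0xf4  0x14  0xf5  0xdb ]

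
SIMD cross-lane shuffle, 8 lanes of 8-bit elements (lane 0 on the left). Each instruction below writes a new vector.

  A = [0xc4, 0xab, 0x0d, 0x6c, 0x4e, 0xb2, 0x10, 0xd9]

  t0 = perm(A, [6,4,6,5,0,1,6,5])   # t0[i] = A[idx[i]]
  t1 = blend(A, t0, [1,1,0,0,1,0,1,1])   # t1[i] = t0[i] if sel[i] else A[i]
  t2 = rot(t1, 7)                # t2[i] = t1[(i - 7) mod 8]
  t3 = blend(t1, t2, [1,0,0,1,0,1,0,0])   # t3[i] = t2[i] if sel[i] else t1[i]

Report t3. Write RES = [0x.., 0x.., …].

RES = [0x4e, 0x4e, 0x0d, 0xc4, 0xc4, 0x10, 0x10, 0xb2]

t0 = [0x10, 0x4e, 0x10, 0xb2, 0xc4, 0xab, 0x10, 0xb2]
t1 = [0x10, 0x4e, 0x0d, 0x6c, 0xc4, 0xb2, 0x10, 0xb2]
t2 = [0x4e, 0x0d, 0x6c, 0xc4, 0xb2, 0x10, 0xb2, 0x10]
t3 = [0x4e, 0x4e, 0x0d, 0xc4, 0xc4, 0x10, 0x10, 0xb2]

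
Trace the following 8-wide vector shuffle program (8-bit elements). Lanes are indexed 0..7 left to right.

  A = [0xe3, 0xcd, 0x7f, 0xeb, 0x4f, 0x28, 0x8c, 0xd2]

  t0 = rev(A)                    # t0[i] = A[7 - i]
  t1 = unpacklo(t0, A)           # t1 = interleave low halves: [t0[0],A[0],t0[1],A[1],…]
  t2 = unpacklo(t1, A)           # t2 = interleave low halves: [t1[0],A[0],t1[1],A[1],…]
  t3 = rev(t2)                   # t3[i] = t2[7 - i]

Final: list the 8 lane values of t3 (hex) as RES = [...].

→ t0 |d2|8c|28|4f|eb|7f|cd|e3|
→ t1 |d2|e3|8c|cd|28|7f|4f|eb|
→ t2 |d2|e3|e3|cd|8c|7f|cd|eb|
→ t3 |eb|cd|7f|8c|cd|e3|e3|d2|

RES = [ 0xeb  0xcd  0x7f  0x8c  0xcd  0xe3  0xe3  0xd2 ]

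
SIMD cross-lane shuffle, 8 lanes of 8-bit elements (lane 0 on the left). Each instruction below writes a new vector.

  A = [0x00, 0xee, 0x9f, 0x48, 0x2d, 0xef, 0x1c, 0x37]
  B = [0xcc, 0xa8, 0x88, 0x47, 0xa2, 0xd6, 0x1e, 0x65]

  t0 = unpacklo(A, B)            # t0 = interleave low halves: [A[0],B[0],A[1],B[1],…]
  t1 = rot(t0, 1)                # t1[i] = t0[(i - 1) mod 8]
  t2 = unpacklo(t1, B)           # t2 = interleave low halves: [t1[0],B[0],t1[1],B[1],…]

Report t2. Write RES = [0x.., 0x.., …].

RES = [0x47, 0xcc, 0x00, 0xa8, 0xcc, 0x88, 0xee, 0x47]

→ t0 |00|cc|ee|a8|9f|88|48|47|
→ t1 |47|00|cc|ee|a8|9f|88|48|
→ t2 |47|cc|00|a8|cc|88|ee|47|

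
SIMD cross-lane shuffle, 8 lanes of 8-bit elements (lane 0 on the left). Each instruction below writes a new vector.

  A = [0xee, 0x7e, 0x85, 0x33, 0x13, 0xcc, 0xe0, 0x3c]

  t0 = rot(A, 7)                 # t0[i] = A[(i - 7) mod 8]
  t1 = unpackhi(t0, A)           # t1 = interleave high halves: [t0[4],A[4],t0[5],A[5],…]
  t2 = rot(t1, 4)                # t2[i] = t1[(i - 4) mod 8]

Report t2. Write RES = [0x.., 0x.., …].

RES = [0x3c, 0xe0, 0xee, 0x3c, 0xcc, 0x13, 0xe0, 0xcc]

t0 = [0x7e, 0x85, 0x33, 0x13, 0xcc, 0xe0, 0x3c, 0xee]
t1 = [0xcc, 0x13, 0xe0, 0xcc, 0x3c, 0xe0, 0xee, 0x3c]
t2 = [0x3c, 0xe0, 0xee, 0x3c, 0xcc, 0x13, 0xe0, 0xcc]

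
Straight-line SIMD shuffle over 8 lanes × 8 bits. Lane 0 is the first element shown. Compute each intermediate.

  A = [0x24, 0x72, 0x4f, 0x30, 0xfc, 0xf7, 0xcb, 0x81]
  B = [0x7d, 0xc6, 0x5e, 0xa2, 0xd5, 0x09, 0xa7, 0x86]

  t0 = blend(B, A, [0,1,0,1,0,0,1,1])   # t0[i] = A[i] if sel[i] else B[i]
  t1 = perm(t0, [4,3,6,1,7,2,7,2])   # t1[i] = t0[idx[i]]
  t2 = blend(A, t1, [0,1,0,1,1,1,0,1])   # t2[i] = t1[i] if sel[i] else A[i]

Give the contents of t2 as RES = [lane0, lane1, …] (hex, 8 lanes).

→ t0 |7d|72|5e|30|d5|09|cb|81|
→ t1 |d5|30|cb|72|81|5e|81|5e|
→ t2 |24|30|4f|72|81|5e|cb|5e|

RES = [ 0x24  0x30  0x4f  0x72  0x81  0x5e  0xcb  0x5e ]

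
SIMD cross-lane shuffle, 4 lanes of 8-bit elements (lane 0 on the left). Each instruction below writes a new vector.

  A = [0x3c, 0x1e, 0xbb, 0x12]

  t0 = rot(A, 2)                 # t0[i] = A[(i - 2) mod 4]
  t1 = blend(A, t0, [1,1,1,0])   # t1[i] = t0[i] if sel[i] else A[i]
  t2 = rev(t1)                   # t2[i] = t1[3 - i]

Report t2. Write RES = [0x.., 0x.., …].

  t0: bb 12 3c 1e
  t1: bb 12 3c 12
  t2: 12 3c 12 bb

RES = [0x12, 0x3c, 0x12, 0xbb]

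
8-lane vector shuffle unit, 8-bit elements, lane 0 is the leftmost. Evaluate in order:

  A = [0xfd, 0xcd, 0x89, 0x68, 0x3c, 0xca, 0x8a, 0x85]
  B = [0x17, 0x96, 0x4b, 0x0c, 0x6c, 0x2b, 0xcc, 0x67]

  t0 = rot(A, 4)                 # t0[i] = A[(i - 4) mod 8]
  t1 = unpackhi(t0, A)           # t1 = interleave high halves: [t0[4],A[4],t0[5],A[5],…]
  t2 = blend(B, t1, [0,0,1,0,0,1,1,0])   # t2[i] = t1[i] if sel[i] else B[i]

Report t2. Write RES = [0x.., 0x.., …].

RES = [ 0x17  0x96  0xcd  0x0c  0x6c  0x8a  0x68  0x67 ]

t0 = [0x3c, 0xca, 0x8a, 0x85, 0xfd, 0xcd, 0x89, 0x68]
t1 = [0xfd, 0x3c, 0xcd, 0xca, 0x89, 0x8a, 0x68, 0x85]
t2 = [0x17, 0x96, 0xcd, 0x0c, 0x6c, 0x8a, 0x68, 0x67]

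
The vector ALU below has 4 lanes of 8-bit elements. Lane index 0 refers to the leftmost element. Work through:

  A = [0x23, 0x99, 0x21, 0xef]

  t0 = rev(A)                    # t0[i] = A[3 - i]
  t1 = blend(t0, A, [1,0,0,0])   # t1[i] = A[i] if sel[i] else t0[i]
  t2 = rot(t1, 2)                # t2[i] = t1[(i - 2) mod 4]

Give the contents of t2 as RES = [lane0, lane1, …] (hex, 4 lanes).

→ t0 |ef|21|99|23|
→ t1 |23|21|99|23|
→ t2 |99|23|23|21|

RES = [ 0x99  0x23  0x23  0x21 ]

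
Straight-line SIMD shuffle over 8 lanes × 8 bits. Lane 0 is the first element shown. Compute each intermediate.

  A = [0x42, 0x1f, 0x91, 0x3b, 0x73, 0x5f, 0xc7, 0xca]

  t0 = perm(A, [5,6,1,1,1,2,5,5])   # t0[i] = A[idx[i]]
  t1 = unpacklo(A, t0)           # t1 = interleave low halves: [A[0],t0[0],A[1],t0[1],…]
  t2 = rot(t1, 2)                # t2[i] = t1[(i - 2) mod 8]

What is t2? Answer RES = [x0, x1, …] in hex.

  t0: 5f c7 1f 1f 1f 91 5f 5f
  t1: 42 5f 1f c7 91 1f 3b 1f
  t2: 3b 1f 42 5f 1f c7 91 1f

RES = [ 0x3b  0x1f  0x42  0x5f  0x1f  0xc7  0x91  0x1f ]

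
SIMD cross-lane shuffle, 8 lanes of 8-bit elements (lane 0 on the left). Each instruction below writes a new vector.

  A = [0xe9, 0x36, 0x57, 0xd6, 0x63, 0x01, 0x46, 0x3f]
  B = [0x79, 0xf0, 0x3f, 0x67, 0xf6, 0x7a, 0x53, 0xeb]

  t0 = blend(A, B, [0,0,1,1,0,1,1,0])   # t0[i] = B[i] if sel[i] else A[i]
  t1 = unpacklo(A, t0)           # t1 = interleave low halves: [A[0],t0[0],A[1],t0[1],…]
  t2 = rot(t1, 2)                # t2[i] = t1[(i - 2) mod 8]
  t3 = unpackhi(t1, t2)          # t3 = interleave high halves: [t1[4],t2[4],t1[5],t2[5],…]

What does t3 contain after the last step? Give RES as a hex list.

RES = [0x57, 0x36, 0x3f, 0x36, 0xd6, 0x57, 0x67, 0x3f]

→ t0 |e9|36|3f|67|63|7a|53|3f|
→ t1 |e9|e9|36|36|57|3f|d6|67|
→ t2 |d6|67|e9|e9|36|36|57|3f|
→ t3 |57|36|3f|36|d6|57|67|3f|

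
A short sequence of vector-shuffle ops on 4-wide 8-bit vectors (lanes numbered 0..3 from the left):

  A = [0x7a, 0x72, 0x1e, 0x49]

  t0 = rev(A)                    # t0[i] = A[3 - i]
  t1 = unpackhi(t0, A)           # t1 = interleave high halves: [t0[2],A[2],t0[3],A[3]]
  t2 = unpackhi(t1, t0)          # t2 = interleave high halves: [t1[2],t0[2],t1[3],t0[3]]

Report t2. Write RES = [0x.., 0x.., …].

RES = [0x7a, 0x72, 0x49, 0x7a]

t0 = [0x49, 0x1e, 0x72, 0x7a]
t1 = [0x72, 0x1e, 0x7a, 0x49]
t2 = [0x7a, 0x72, 0x49, 0x7a]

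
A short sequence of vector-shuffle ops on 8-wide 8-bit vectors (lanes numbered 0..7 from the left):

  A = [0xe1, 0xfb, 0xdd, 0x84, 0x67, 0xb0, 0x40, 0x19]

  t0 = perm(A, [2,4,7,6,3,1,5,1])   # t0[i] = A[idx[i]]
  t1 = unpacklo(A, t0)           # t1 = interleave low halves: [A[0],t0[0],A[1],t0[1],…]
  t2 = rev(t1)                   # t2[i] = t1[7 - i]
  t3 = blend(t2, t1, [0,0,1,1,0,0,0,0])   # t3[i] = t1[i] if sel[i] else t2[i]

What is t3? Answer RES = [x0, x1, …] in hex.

RES = [ 0x40  0x84  0xfb  0x67  0x67  0xfb  0xdd  0xe1 ]

→ t0 |dd|67|19|40|84|fb|b0|fb|
→ t1 |e1|dd|fb|67|dd|19|84|40|
→ t2 |40|84|19|dd|67|fb|dd|e1|
→ t3 |40|84|fb|67|67|fb|dd|e1|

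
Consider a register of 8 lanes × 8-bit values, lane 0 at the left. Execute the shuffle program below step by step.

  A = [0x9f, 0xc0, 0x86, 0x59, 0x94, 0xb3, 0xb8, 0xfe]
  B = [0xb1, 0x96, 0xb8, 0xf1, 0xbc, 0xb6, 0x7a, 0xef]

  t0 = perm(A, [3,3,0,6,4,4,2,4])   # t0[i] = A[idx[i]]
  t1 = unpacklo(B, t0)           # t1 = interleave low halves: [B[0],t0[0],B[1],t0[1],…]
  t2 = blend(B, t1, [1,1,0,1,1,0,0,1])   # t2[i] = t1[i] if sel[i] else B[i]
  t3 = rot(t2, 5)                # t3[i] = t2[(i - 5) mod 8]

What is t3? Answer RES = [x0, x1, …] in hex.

RES = [0x59, 0xb8, 0xb6, 0x7a, 0xb8, 0xb1, 0x59, 0xb8]

  t0: 59 59 9f b8 94 94 86 94
  t1: b1 59 96 59 b8 9f f1 b8
  t2: b1 59 b8 59 b8 b6 7a b8
  t3: 59 b8 b6 7a b8 b1 59 b8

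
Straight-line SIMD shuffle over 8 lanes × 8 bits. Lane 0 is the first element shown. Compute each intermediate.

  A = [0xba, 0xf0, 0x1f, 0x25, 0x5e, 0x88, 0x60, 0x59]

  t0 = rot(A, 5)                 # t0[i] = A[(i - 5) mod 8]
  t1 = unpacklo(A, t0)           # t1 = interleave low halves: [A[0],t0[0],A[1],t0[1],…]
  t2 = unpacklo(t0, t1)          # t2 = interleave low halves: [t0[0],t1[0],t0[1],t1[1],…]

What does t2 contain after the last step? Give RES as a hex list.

RES = [ 0x25  0xba  0x5e  0x25  0x88  0xf0  0x60  0x5e ]

→ t0 |25|5e|88|60|59|ba|f0|1f|
→ t1 |ba|25|f0|5e|1f|88|25|60|
→ t2 |25|ba|5e|25|88|f0|60|5e|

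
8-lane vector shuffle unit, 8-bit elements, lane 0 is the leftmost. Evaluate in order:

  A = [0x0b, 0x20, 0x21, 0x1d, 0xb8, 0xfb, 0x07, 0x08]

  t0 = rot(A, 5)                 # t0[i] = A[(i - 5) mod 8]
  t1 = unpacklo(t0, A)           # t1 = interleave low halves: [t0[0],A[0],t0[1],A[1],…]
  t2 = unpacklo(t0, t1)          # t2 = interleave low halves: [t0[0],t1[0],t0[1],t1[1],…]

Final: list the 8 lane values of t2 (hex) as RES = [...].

RES = [ 0x1d  0x1d  0xb8  0x0b  0xfb  0xb8  0x07  0x20 ]

t0 = [0x1d, 0xb8, 0xfb, 0x07, 0x08, 0x0b, 0x20, 0x21]
t1 = [0x1d, 0x0b, 0xb8, 0x20, 0xfb, 0x21, 0x07, 0x1d]
t2 = [0x1d, 0x1d, 0xb8, 0x0b, 0xfb, 0xb8, 0x07, 0x20]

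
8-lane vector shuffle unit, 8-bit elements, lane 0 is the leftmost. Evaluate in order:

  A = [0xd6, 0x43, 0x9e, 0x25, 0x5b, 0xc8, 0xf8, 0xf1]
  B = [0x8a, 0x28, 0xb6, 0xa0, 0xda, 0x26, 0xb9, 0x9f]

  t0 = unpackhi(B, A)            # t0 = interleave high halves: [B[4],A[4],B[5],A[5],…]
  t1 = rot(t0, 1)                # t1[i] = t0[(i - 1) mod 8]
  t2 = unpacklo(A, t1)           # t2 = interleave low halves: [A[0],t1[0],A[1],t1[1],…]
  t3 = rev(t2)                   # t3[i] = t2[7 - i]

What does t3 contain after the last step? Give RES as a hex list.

RES = [0x26, 0x25, 0x5b, 0x9e, 0xda, 0x43, 0xf1, 0xd6]

  t0: da 5b 26 c8 b9 f8 9f f1
  t1: f1 da 5b 26 c8 b9 f8 9f
  t2: d6 f1 43 da 9e 5b 25 26
  t3: 26 25 5b 9e da 43 f1 d6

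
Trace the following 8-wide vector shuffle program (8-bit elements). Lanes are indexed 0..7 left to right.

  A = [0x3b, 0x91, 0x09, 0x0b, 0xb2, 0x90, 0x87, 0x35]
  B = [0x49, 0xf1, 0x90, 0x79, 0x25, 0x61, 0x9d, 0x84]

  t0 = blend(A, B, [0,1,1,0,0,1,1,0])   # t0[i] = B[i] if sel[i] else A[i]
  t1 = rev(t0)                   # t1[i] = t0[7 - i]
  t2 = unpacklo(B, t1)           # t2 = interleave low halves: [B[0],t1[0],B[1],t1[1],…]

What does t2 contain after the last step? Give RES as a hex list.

RES = [ 0x49  0x35  0xf1  0x9d  0x90  0x61  0x79  0xb2 ]

→ t0 |3b|f1|90|0b|b2|61|9d|35|
→ t1 |35|9d|61|b2|0b|90|f1|3b|
→ t2 |49|35|f1|9d|90|61|79|b2|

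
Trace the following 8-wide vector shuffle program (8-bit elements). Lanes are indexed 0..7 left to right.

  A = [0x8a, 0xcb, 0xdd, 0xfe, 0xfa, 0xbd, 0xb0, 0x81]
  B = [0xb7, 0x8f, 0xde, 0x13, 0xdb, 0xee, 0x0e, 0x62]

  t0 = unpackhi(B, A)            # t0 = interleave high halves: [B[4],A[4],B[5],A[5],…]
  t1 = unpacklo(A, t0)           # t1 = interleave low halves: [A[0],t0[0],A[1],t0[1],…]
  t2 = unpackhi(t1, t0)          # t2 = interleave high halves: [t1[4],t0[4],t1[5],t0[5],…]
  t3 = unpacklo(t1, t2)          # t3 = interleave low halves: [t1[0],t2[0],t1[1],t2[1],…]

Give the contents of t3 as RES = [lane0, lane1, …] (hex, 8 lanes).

RES = [0x8a, 0xdd, 0xdb, 0x0e, 0xcb, 0xee, 0xfa, 0xb0]

→ t0 |db|fa|ee|bd|0e|b0|62|81|
→ t1 |8a|db|cb|fa|dd|ee|fe|bd|
→ t2 |dd|0e|ee|b0|fe|62|bd|81|
→ t3 |8a|dd|db|0e|cb|ee|fa|b0|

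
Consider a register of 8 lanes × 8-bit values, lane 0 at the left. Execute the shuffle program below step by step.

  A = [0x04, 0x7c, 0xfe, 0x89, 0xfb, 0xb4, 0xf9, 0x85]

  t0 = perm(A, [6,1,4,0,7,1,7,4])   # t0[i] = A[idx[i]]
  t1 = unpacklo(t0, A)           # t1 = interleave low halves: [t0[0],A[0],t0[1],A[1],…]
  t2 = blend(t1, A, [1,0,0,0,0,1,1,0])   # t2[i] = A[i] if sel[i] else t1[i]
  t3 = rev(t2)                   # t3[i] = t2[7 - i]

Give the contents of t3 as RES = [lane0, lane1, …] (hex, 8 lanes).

  t0: f9 7c fb 04 85 7c 85 fb
  t1: f9 04 7c 7c fb fe 04 89
  t2: 04 04 7c 7c fb b4 f9 89
  t3: 89 f9 b4 fb 7c 7c 04 04

RES = [ 0x89  0xf9  0xb4  0xfb  0x7c  0x7c  0x04  0x04 ]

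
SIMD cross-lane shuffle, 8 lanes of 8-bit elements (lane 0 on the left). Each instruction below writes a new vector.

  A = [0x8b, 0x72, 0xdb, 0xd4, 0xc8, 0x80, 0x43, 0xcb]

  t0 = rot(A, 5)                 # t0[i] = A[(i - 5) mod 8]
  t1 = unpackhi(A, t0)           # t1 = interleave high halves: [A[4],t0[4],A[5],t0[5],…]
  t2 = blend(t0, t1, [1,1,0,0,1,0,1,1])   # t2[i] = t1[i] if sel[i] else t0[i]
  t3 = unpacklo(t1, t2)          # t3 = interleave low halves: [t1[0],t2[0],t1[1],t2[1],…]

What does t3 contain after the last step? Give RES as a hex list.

RES = [ 0xc8  0xc8  0xcb  0xcb  0x80  0x80  0x8b  0x43 ]

t0 = [0xd4, 0xc8, 0x80, 0x43, 0xcb, 0x8b, 0x72, 0xdb]
t1 = [0xc8, 0xcb, 0x80, 0x8b, 0x43, 0x72, 0xcb, 0xdb]
t2 = [0xc8, 0xcb, 0x80, 0x43, 0x43, 0x8b, 0xcb, 0xdb]
t3 = [0xc8, 0xc8, 0xcb, 0xcb, 0x80, 0x80, 0x8b, 0x43]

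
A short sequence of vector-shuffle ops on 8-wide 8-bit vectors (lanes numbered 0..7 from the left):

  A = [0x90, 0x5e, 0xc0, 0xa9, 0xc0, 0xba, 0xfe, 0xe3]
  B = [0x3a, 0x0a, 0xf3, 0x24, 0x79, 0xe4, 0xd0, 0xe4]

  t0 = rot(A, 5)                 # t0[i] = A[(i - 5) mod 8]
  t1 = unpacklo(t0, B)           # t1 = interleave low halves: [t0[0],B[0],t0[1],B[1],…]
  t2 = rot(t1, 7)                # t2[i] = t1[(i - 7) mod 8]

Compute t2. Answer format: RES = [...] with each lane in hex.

RES = [0x3a, 0xc0, 0x0a, 0xba, 0xf3, 0xfe, 0x24, 0xa9]

→ t0 |a9|c0|ba|fe|e3|90|5e|c0|
→ t1 |a9|3a|c0|0a|ba|f3|fe|24|
→ t2 |3a|c0|0a|ba|f3|fe|24|a9|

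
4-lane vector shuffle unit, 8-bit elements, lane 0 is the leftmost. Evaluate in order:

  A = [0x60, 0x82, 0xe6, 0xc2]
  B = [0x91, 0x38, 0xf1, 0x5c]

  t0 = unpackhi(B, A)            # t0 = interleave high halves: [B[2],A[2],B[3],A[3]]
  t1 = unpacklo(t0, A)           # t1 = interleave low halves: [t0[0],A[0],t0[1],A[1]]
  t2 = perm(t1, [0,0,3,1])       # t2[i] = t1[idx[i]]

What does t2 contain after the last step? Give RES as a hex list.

RES = [0xf1, 0xf1, 0x82, 0x60]

t0 = [0xf1, 0xe6, 0x5c, 0xc2]
t1 = [0xf1, 0x60, 0xe6, 0x82]
t2 = [0xf1, 0xf1, 0x82, 0x60]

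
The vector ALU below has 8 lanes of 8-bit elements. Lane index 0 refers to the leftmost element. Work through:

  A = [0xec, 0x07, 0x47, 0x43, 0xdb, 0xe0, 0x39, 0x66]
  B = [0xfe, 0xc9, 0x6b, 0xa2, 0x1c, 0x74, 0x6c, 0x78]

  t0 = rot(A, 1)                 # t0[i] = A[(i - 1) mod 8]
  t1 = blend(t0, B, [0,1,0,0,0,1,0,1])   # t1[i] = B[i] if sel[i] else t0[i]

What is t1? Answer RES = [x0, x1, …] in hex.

→ t0 |66|ec|07|47|43|db|e0|39|
→ t1 |66|c9|07|47|43|74|e0|78|

RES = [ 0x66  0xc9  0x07  0x47  0x43  0x74  0xe0  0x78 ]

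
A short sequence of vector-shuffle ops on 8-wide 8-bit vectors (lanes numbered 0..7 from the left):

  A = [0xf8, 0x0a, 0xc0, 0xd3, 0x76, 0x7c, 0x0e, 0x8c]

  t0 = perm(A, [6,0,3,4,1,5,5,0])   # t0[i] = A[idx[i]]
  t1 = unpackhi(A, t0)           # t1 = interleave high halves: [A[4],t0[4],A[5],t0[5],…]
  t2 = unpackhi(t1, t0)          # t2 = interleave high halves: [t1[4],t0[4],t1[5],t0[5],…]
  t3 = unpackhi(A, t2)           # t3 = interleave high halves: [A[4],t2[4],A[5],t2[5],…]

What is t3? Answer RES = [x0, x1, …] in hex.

RES = [ 0x76  0x8c  0x7c  0x7c  0x0e  0xf8  0x8c  0xf8 ]

t0 = [0x0e, 0xf8, 0xd3, 0x76, 0x0a, 0x7c, 0x7c, 0xf8]
t1 = [0x76, 0x0a, 0x7c, 0x7c, 0x0e, 0x7c, 0x8c, 0xf8]
t2 = [0x0e, 0x0a, 0x7c, 0x7c, 0x8c, 0x7c, 0xf8, 0xf8]
t3 = [0x76, 0x8c, 0x7c, 0x7c, 0x0e, 0xf8, 0x8c, 0xf8]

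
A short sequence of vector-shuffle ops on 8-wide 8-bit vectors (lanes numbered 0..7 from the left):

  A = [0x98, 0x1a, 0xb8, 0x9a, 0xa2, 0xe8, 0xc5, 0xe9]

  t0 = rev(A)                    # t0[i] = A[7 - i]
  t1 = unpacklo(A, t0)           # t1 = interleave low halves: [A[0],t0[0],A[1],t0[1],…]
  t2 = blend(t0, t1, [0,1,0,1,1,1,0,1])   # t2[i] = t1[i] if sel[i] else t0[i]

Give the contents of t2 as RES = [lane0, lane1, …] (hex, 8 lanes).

t0 = [0xe9, 0xc5, 0xe8, 0xa2, 0x9a, 0xb8, 0x1a, 0x98]
t1 = [0x98, 0xe9, 0x1a, 0xc5, 0xb8, 0xe8, 0x9a, 0xa2]
t2 = [0xe9, 0xe9, 0xe8, 0xc5, 0xb8, 0xe8, 0x1a, 0xa2]

RES = [ 0xe9  0xe9  0xe8  0xc5  0xb8  0xe8  0x1a  0xa2 ]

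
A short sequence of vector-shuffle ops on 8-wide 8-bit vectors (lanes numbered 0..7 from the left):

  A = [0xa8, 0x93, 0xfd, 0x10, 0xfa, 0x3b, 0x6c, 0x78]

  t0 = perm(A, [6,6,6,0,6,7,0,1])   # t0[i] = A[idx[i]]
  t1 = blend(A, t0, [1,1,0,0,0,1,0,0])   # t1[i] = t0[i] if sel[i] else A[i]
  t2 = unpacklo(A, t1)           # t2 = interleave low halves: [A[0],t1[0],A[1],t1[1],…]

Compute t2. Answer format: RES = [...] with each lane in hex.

t0 = [0x6c, 0x6c, 0x6c, 0xa8, 0x6c, 0x78, 0xa8, 0x93]
t1 = [0x6c, 0x6c, 0xfd, 0x10, 0xfa, 0x78, 0x6c, 0x78]
t2 = [0xa8, 0x6c, 0x93, 0x6c, 0xfd, 0xfd, 0x10, 0x10]

RES = [ 0xa8  0x6c  0x93  0x6c  0xfd  0xfd  0x10  0x10 ]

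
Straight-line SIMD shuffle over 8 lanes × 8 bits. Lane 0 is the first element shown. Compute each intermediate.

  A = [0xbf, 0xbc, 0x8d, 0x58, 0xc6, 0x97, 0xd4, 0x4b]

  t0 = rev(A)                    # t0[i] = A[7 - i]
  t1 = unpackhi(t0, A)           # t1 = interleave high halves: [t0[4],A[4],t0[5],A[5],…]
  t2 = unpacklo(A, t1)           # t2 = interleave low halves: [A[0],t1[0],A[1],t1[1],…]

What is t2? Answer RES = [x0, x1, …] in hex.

RES = [ 0xbf  0x58  0xbc  0xc6  0x8d  0x8d  0x58  0x97 ]

  t0: 4b d4 97 c6 58 8d bc bf
  t1: 58 c6 8d 97 bc d4 bf 4b
  t2: bf 58 bc c6 8d 8d 58 97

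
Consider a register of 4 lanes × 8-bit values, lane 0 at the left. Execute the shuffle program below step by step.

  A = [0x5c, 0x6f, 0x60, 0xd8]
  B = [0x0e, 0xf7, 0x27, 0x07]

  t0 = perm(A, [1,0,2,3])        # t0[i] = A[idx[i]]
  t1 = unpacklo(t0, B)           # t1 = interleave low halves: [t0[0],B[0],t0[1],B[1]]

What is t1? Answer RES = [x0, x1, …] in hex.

RES = [ 0x6f  0x0e  0x5c  0xf7 ]

  t0: 6f 5c 60 d8
  t1: 6f 0e 5c f7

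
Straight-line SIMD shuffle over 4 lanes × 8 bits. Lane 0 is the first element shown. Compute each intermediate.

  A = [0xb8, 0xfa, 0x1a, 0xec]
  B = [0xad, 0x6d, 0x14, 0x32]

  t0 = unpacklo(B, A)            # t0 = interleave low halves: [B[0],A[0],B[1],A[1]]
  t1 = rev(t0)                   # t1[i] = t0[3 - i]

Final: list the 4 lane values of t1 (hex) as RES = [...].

RES = [ 0xfa  0x6d  0xb8  0xad ]

t0 = [0xad, 0xb8, 0x6d, 0xfa]
t1 = [0xfa, 0x6d, 0xb8, 0xad]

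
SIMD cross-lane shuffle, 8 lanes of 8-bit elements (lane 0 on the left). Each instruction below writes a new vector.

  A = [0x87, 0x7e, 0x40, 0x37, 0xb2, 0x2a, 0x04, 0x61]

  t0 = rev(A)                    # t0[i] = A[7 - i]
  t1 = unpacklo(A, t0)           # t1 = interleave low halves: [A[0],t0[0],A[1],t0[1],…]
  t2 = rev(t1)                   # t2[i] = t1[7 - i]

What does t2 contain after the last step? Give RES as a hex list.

RES = [ 0xb2  0x37  0x2a  0x40  0x04  0x7e  0x61  0x87 ]

t0 = [0x61, 0x04, 0x2a, 0xb2, 0x37, 0x40, 0x7e, 0x87]
t1 = [0x87, 0x61, 0x7e, 0x04, 0x40, 0x2a, 0x37, 0xb2]
t2 = [0xb2, 0x37, 0x2a, 0x40, 0x04, 0x7e, 0x61, 0x87]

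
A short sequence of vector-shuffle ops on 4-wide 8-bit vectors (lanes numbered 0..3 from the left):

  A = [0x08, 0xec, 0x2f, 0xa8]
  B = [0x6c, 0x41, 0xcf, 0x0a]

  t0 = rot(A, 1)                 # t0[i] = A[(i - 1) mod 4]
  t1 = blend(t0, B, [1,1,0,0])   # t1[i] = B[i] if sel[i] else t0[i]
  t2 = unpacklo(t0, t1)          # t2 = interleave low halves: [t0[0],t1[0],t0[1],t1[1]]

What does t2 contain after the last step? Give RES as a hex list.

RES = [0xa8, 0x6c, 0x08, 0x41]

  t0: a8 08 ec 2f
  t1: 6c 41 ec 2f
  t2: a8 6c 08 41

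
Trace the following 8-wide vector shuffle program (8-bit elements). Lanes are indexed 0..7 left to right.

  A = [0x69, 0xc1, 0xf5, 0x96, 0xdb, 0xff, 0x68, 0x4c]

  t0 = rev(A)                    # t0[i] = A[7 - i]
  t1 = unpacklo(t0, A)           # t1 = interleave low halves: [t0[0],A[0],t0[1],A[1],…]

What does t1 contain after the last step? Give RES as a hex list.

RES = [ 0x4c  0x69  0x68  0xc1  0xff  0xf5  0xdb  0x96 ]

  t0: 4c 68 ff db 96 f5 c1 69
  t1: 4c 69 68 c1 ff f5 db 96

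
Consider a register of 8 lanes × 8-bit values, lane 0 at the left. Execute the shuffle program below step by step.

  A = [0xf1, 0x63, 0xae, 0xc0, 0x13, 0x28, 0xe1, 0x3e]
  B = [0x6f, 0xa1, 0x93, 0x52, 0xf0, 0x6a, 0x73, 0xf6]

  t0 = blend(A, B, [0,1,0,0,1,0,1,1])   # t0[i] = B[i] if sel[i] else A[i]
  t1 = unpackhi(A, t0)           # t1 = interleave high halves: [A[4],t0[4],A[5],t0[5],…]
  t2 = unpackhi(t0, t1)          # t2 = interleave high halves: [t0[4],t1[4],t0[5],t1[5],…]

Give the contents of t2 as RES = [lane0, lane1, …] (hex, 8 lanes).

RES = [0xf0, 0xe1, 0x28, 0x73, 0x73, 0x3e, 0xf6, 0xf6]

  t0: f1 a1 ae c0 f0 28 73 f6
  t1: 13 f0 28 28 e1 73 3e f6
  t2: f0 e1 28 73 73 3e f6 f6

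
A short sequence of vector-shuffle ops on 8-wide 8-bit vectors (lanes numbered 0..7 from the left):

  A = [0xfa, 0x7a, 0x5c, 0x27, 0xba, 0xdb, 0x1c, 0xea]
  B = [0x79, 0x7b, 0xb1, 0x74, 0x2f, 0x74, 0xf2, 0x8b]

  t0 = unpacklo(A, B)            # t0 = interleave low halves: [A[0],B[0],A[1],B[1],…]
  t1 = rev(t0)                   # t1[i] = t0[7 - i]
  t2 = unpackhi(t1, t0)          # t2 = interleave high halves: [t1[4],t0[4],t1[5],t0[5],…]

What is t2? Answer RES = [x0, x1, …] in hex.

RES = [ 0x7b  0x5c  0x7a  0xb1  0x79  0x27  0xfa  0x74 ]

  t0: fa 79 7a 7b 5c b1 27 74
  t1: 74 27 b1 5c 7b 7a 79 fa
  t2: 7b 5c 7a b1 79 27 fa 74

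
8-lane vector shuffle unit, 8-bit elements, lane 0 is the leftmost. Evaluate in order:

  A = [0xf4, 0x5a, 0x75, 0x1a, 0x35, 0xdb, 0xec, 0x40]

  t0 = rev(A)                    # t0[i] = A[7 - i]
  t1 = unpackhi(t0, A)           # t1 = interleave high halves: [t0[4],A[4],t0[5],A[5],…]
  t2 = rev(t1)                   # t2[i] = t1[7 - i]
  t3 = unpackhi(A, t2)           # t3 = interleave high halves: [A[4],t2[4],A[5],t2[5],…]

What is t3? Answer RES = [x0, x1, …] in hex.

→ t0 |40|ec|db|35|1a|75|5a|f4|
→ t1 |1a|35|75|db|5a|ec|f4|40|
→ t2 |40|f4|ec|5a|db|75|35|1a|
→ t3 |35|db|db|75|ec|35|40|1a|

RES = [0x35, 0xdb, 0xdb, 0x75, 0xec, 0x35, 0x40, 0x1a]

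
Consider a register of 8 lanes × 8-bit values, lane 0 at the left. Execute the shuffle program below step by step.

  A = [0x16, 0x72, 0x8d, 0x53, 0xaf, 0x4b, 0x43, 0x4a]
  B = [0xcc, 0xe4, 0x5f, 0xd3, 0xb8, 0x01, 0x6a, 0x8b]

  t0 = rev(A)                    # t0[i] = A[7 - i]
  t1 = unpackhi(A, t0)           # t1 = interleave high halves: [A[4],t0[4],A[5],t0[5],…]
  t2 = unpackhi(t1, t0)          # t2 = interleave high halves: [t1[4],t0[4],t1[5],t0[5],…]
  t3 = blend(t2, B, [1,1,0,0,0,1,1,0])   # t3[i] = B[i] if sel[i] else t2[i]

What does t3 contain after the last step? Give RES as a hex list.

RES = [0xcc, 0xe4, 0x72, 0x8d, 0x4a, 0x01, 0x6a, 0x16]

t0 = [0x4a, 0x43, 0x4b, 0xaf, 0x53, 0x8d, 0x72, 0x16]
t1 = [0xaf, 0x53, 0x4b, 0x8d, 0x43, 0x72, 0x4a, 0x16]
t2 = [0x43, 0x53, 0x72, 0x8d, 0x4a, 0x72, 0x16, 0x16]
t3 = [0xcc, 0xe4, 0x72, 0x8d, 0x4a, 0x01, 0x6a, 0x16]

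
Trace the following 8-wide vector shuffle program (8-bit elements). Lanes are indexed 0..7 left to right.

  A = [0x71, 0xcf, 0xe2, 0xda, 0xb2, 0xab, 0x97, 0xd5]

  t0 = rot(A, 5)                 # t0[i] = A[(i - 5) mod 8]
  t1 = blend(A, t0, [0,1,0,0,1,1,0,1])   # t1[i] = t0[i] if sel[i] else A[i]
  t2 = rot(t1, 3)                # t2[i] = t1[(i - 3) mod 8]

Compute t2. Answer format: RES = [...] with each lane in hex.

→ t0 |da|b2|ab|97|d5|71|cf|e2|
→ t1 |71|b2|e2|da|d5|71|97|e2|
→ t2 |71|97|e2|71|b2|e2|da|d5|

RES = [0x71, 0x97, 0xe2, 0x71, 0xb2, 0xe2, 0xda, 0xd5]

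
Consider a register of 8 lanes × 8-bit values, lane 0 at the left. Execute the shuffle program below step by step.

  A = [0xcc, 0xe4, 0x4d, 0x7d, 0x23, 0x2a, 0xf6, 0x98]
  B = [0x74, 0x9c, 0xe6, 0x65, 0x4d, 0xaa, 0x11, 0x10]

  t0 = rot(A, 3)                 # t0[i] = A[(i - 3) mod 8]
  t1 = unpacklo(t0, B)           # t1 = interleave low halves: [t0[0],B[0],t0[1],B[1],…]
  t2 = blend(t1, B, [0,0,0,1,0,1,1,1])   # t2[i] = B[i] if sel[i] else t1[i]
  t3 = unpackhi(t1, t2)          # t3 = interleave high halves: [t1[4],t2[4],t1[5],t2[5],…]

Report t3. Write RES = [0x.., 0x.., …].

RES = [0x98, 0x98, 0xe6, 0xaa, 0xcc, 0x11, 0x65, 0x10]

→ t0 |2a|f6|98|cc|e4|4d|7d|23|
→ t1 |2a|74|f6|9c|98|e6|cc|65|
→ t2 |2a|74|f6|65|98|aa|11|10|
→ t3 |98|98|e6|aa|cc|11|65|10|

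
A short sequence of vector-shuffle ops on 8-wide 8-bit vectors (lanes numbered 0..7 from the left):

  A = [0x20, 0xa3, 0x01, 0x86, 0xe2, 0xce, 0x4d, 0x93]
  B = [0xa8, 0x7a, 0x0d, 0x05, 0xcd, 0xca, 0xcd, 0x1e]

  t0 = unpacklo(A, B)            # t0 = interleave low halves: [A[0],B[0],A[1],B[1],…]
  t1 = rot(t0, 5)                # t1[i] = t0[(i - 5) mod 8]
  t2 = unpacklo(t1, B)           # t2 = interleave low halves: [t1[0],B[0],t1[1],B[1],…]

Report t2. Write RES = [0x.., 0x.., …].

  t0: 20 a8 a3 7a 01 0d 86 05
  t1: 7a 01 0d 86 05 20 a8 a3
  t2: 7a a8 01 7a 0d 0d 86 05

RES = [ 0x7a  0xa8  0x01  0x7a  0x0d  0x0d  0x86  0x05 ]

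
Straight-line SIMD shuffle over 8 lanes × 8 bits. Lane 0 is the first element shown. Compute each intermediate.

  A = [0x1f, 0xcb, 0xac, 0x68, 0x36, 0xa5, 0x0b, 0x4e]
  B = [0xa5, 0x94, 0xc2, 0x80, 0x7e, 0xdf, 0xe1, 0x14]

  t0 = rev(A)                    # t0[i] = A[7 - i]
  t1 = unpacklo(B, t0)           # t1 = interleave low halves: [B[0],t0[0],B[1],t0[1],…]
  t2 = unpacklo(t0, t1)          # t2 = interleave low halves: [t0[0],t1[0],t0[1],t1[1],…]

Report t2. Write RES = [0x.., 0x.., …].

RES = [ 0x4e  0xa5  0x0b  0x4e  0xa5  0x94  0x36  0x0b ]

  t0: 4e 0b a5 36 68 ac cb 1f
  t1: a5 4e 94 0b c2 a5 80 36
  t2: 4e a5 0b 4e a5 94 36 0b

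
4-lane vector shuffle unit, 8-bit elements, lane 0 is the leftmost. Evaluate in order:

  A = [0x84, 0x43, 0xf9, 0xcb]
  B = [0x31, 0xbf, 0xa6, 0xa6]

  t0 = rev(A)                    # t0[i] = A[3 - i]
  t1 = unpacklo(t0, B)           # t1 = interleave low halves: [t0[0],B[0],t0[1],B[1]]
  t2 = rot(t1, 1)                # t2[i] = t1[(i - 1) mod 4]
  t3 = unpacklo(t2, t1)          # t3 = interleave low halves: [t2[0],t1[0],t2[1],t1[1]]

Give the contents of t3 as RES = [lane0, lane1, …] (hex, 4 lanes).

  t0: cb f9 43 84
  t1: cb 31 f9 bf
  t2: bf cb 31 f9
  t3: bf cb cb 31

RES = [0xbf, 0xcb, 0xcb, 0x31]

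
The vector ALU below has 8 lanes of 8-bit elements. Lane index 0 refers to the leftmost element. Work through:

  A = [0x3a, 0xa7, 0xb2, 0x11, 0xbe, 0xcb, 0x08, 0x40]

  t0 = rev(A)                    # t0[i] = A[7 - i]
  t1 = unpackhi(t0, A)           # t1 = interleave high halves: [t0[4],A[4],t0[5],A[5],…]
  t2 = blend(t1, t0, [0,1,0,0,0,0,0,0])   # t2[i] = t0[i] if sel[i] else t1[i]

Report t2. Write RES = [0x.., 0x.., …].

t0 = [0x40, 0x08, 0xcb, 0xbe, 0x11, 0xb2, 0xa7, 0x3a]
t1 = [0x11, 0xbe, 0xb2, 0xcb, 0xa7, 0x08, 0x3a, 0x40]
t2 = [0x11, 0x08, 0xb2, 0xcb, 0xa7, 0x08, 0x3a, 0x40]

RES = [ 0x11  0x08  0xb2  0xcb  0xa7  0x08  0x3a  0x40 ]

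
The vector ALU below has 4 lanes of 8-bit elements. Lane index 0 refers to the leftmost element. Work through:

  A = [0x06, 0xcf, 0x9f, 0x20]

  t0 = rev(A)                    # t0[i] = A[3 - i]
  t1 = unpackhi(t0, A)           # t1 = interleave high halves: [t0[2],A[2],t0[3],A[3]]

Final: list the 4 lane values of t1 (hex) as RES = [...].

RES = [ 0xcf  0x9f  0x06  0x20 ]

→ t0 |20|9f|cf|06|
→ t1 |cf|9f|06|20|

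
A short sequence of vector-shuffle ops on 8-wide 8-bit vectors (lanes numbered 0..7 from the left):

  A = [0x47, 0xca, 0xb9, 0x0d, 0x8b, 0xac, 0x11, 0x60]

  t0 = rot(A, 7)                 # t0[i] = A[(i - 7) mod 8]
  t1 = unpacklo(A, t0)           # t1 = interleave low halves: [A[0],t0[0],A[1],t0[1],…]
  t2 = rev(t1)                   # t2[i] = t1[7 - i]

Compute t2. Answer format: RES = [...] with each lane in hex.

RES = [0x8b, 0x0d, 0x0d, 0xb9, 0xb9, 0xca, 0xca, 0x47]

t0 = [0xca, 0xb9, 0x0d, 0x8b, 0xac, 0x11, 0x60, 0x47]
t1 = [0x47, 0xca, 0xca, 0xb9, 0xb9, 0x0d, 0x0d, 0x8b]
t2 = [0x8b, 0x0d, 0x0d, 0xb9, 0xb9, 0xca, 0xca, 0x47]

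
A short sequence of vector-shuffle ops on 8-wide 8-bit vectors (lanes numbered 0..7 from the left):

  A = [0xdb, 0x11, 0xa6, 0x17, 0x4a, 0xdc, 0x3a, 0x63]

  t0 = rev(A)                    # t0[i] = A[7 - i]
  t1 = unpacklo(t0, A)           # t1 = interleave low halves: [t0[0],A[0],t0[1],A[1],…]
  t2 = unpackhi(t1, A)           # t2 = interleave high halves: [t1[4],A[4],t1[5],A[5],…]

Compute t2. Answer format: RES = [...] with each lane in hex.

  t0: 63 3a dc 4a 17 a6 11 db
  t1: 63 db 3a 11 dc a6 4a 17
  t2: dc 4a a6 dc 4a 3a 17 63

RES = [0xdc, 0x4a, 0xa6, 0xdc, 0x4a, 0x3a, 0x17, 0x63]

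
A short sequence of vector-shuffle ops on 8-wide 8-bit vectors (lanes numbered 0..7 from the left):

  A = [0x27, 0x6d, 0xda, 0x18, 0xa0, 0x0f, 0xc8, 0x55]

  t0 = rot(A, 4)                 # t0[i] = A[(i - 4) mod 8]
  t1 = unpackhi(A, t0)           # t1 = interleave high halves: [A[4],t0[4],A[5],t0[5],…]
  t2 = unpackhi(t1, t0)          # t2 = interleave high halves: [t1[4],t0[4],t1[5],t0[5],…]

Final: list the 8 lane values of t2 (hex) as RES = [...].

→ t0 |a0|0f|c8|55|27|6d|da|18|
→ t1 |a0|27|0f|6d|c8|da|55|18|
→ t2 |c8|27|da|6d|55|da|18|18|

RES = [0xc8, 0x27, 0xda, 0x6d, 0x55, 0xda, 0x18, 0x18]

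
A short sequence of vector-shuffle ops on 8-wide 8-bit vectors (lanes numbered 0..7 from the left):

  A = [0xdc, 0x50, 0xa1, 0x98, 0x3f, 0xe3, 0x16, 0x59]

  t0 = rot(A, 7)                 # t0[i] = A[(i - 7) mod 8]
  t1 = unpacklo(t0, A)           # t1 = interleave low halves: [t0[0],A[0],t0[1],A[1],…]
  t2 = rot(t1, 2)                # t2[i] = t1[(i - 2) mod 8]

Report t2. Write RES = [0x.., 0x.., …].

  t0: 50 a1 98 3f e3 16 59 dc
  t1: 50 dc a1 50 98 a1 3f 98
  t2: 3f 98 50 dc a1 50 98 a1

RES = [ 0x3f  0x98  0x50  0xdc  0xa1  0x50  0x98  0xa1 ]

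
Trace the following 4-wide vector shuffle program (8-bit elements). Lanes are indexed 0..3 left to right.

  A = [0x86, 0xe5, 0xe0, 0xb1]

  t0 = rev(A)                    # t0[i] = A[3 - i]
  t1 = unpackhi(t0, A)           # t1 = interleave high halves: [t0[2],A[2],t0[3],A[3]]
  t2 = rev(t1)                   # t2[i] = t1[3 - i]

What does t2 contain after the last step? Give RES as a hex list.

RES = [ 0xb1  0x86  0xe0  0xe5 ]

t0 = [0xb1, 0xe0, 0xe5, 0x86]
t1 = [0xe5, 0xe0, 0x86, 0xb1]
t2 = [0xb1, 0x86, 0xe0, 0xe5]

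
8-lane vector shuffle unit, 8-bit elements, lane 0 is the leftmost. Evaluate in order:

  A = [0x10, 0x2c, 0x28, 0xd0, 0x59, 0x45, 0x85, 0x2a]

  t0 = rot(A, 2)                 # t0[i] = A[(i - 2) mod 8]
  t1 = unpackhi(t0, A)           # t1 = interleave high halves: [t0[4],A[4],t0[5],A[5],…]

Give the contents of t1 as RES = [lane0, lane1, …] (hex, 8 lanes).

t0 = [0x85, 0x2a, 0x10, 0x2c, 0x28, 0xd0, 0x59, 0x45]
t1 = [0x28, 0x59, 0xd0, 0x45, 0x59, 0x85, 0x45, 0x2a]

RES = [ 0x28  0x59  0xd0  0x45  0x59  0x85  0x45  0x2a ]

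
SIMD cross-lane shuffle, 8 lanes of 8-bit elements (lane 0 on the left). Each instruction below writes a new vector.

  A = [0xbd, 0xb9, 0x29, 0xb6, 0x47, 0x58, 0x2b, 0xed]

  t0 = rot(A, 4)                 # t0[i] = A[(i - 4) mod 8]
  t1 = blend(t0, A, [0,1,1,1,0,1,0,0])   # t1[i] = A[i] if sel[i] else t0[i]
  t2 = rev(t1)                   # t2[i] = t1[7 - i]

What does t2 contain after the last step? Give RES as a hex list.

RES = [ 0xb6  0x29  0x58  0xbd  0xb6  0x29  0xb9  0x47 ]

→ t0 |47|58|2b|ed|bd|b9|29|b6|
→ t1 |47|b9|29|b6|bd|58|29|b6|
→ t2 |b6|29|58|bd|b6|29|b9|47|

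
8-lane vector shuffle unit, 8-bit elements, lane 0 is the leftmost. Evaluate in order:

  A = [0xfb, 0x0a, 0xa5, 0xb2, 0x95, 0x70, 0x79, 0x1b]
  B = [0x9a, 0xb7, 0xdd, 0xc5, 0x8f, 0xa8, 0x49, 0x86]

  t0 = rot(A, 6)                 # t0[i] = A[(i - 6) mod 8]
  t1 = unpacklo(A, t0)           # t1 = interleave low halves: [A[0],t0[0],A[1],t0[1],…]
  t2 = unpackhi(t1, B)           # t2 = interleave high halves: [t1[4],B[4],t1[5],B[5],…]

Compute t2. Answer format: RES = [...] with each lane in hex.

  t0: a5 b2 95 70 79 1b fb 0a
  t1: fb a5 0a b2 a5 95 b2 70
  t2: a5 8f 95 a8 b2 49 70 86

RES = [0xa5, 0x8f, 0x95, 0xa8, 0xb2, 0x49, 0x70, 0x86]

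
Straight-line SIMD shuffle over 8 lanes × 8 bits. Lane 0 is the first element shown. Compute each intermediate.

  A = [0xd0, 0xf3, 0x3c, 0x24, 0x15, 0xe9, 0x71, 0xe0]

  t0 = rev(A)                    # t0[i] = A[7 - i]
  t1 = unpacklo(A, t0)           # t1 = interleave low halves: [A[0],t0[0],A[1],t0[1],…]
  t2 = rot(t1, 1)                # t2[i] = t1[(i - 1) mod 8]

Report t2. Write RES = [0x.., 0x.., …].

RES = [0x15, 0xd0, 0xe0, 0xf3, 0x71, 0x3c, 0xe9, 0x24]

  t0: e0 71 e9 15 24 3c f3 d0
  t1: d0 e0 f3 71 3c e9 24 15
  t2: 15 d0 e0 f3 71 3c e9 24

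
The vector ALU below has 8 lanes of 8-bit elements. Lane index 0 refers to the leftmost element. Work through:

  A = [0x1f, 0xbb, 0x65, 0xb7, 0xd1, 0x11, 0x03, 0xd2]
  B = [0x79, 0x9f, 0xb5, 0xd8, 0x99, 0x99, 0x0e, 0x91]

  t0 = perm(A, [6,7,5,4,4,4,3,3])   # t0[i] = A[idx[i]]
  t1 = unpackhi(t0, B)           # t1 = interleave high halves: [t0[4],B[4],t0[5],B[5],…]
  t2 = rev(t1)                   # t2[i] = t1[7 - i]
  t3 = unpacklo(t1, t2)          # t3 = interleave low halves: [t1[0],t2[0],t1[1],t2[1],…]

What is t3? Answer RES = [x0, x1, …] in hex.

RES = [ 0xd1  0x91  0x99  0xb7  0xd1  0x0e  0x99  0xb7 ]

→ t0 |03|d2|11|d1|d1|d1|b7|b7|
→ t1 |d1|99|d1|99|b7|0e|b7|91|
→ t2 |91|b7|0e|b7|99|d1|99|d1|
→ t3 |d1|91|99|b7|d1|0e|99|b7|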